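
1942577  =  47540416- 45597839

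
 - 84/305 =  - 1  +  221/305=- 0.28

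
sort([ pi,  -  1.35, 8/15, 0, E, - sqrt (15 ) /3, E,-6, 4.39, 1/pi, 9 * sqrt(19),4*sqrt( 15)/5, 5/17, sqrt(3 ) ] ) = [ - 6, - 1.35, - sqrt(15)/3, 0, 5/17,1/pi,  8/15, sqrt(3 ), E , E, 4*sqrt(15)/5, pi,  4.39, 9 * sqrt(19 )] 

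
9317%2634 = 1415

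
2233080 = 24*93045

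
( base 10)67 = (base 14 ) 4b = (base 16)43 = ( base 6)151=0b1000011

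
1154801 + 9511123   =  10665924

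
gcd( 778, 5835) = 389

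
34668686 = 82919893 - 48251207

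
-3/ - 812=3/812 = 0.00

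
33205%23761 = 9444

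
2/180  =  1/90 = 0.01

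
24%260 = 24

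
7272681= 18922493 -11649812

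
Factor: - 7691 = - 7691^1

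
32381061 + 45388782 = 77769843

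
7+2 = 9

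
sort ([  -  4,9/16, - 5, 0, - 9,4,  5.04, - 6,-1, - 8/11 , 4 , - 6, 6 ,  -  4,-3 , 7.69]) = [ - 9 , - 6,-6, - 5,  -  4, - 4, - 3,-1, - 8/11,0, 9/16,4,4 , 5.04,6,7.69]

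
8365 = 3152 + 5213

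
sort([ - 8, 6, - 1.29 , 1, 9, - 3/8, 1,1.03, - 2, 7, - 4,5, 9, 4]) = [ - 8, - 4, - 2,-1.29, - 3/8, 1, 1, 1.03,4  ,  5, 6, 7, 9 , 9 ]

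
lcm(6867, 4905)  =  34335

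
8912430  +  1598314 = 10510744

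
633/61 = 10+23/61 = 10.38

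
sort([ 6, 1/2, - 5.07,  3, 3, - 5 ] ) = [ - 5.07, - 5, 1/2,  3,3, 6]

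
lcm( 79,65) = 5135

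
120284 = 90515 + 29769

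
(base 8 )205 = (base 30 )4D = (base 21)67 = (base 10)133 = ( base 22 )61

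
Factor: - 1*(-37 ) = 37^1 = 37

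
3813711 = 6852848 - 3039137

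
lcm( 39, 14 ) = 546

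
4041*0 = 0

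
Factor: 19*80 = 1520 = 2^4*5^1*19^1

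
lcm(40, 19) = 760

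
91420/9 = 91420/9 = 10157.78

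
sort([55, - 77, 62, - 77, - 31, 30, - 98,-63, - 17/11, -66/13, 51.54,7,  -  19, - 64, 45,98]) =[ - 98, - 77,  -  77, - 64, - 63, - 31 , - 19,  -  66/13, - 17/11,7,30,45,51.54,55,62,98]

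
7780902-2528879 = 5252023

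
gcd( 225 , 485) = 5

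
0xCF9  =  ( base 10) 3321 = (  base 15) eb6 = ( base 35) 2OV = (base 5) 101241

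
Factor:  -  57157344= - 2^5*3^2*198463^1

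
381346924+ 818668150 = 1200015074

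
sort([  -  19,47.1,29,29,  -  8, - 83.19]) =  [ - 83.19,-19,-8,29,29, 47.1] 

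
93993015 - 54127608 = 39865407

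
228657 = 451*507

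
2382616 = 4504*529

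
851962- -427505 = 1279467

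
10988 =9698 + 1290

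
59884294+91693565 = 151577859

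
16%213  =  16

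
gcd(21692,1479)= 493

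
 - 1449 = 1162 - 2611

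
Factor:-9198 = - 2^1*3^2*7^1*73^1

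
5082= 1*5082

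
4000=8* 500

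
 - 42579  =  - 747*57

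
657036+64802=721838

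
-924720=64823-989543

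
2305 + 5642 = 7947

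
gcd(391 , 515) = 1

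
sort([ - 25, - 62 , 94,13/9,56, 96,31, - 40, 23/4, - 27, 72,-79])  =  [ - 79,-62, - 40, - 27, - 25, 13/9, 23/4, 31,  56,72, 94, 96]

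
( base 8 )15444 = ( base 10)6948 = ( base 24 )c1c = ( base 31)774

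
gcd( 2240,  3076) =4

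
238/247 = 238/247 = 0.96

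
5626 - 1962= 3664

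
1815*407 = 738705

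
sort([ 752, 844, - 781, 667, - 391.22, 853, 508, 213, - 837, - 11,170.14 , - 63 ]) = [ - 837,  -  781, - 391.22,-63, - 11, 170.14, 213,508, 667,  752, 844, 853]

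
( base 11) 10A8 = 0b10110101001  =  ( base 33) 1au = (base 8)2651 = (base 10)1449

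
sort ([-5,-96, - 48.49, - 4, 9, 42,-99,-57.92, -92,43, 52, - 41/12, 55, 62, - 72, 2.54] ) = [ - 99,-96, - 92, - 72,  -  57.92,-48.49,-5,  -  4, - 41/12,  2.54,9,42, 43, 52,  55,62]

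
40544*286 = 11595584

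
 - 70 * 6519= - 456330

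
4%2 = 0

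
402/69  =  134/23 = 5.83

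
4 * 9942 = 39768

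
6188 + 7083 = 13271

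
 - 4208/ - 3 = 4208/3 = 1402.67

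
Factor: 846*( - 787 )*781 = -2^1* 3^2 * 11^1 * 47^1*71^1*787^1= - 519991362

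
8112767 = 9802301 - 1689534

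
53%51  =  2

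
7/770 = 1/110 = 0.01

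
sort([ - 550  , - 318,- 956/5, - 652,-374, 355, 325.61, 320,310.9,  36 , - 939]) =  [  -  939, - 652,  -  550,  -  374,  -  318 , - 956/5,36, 310.9, 320,325.61,355]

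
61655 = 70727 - 9072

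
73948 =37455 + 36493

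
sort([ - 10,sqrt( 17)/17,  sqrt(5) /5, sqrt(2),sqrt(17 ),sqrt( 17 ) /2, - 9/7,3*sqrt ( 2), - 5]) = [-10, - 5, - 9/7, sqrt( 17 )/17,sqrt(5) /5,  sqrt(2),sqrt(17)/2, sqrt(17),3 *sqrt( 2)]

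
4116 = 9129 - 5013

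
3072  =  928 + 2144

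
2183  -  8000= - 5817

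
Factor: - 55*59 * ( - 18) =2^1* 3^2* 5^1*11^1 * 59^1 = 58410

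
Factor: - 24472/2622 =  - 28/3= - 2^2*3^ ( - 1)*7^1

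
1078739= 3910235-2831496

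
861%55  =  36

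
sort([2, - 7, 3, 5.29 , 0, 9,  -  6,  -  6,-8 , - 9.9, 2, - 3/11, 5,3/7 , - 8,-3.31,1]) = [-9.9,- 8,  -  8, - 7, - 6, -6, - 3.31, - 3/11 , 0,3/7, 1, 2,  2,3, 5, 5.29,9 ]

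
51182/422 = 121 + 60/211 =121.28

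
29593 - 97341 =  - 67748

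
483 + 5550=6033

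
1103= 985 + 118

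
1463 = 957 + 506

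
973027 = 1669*583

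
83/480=83/480 = 0.17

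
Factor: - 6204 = -2^2*3^1 * 11^1*47^1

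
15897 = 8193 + 7704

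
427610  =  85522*5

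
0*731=0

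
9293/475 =19 + 268/475 =19.56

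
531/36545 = 531/36545 = 0.01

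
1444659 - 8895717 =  - 7451058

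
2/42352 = 1/21176 = 0.00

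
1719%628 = 463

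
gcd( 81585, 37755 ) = 45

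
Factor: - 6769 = - 7^1*967^1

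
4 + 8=12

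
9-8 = 1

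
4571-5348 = -777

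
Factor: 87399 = 3^4*13^1*83^1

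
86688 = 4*21672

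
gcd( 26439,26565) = 21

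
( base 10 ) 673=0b1010100001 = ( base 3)220221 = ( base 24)141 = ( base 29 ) n6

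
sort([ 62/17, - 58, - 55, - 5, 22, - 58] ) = [ - 58,-58, - 55, - 5, 62/17, 22]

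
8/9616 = 1/1202 = 0.00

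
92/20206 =46/10103 = 0.00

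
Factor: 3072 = 2^10 * 3^1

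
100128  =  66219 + 33909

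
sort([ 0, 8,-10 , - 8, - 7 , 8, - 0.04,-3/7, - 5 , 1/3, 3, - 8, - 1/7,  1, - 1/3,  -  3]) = [ - 10, - 8 , - 8 , - 7, - 5, - 3,- 3/7,  -  1/3, - 1/7, - 0.04, 0, 1/3, 1, 3, 8,8 ] 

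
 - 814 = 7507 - 8321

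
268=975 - 707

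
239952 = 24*9998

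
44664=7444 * 6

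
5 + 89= 94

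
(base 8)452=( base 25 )bn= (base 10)298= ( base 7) 604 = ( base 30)9s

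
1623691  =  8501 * 191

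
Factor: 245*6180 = 1514100 = 2^2*3^1*5^2 * 7^2*103^1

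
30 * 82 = 2460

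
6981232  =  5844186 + 1137046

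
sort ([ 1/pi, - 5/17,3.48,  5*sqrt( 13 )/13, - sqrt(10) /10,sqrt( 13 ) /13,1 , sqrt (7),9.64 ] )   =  [ - sqrt( 10 )/10, - 5/17,  sqrt( 13)/13,1/pi,  1, 5*sqrt(13)/13,sqrt(  7), 3.48,  9.64]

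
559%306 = 253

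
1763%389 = 207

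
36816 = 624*59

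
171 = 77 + 94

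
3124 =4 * 781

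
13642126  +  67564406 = 81206532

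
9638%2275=538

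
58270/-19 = - 58270/19= -3066.84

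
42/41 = 42/41 =1.02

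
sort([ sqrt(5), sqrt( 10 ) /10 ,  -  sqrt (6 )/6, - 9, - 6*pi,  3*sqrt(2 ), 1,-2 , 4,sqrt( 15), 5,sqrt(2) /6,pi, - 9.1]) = [ - 6*pi,-9.1,  -  9,-2, - sqrt(6)/6,sqrt( 2 )/6 , sqrt( 10 )/10  ,  1,sqrt(5), pi,sqrt( 15),4 , 3*sqrt( 2),5]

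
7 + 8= 15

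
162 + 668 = 830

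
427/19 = 427/19 = 22.47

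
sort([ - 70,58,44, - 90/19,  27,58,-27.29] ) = [ - 70, - 27.29  ,- 90/19,27,44,  58,58]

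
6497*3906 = 25377282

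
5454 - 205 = 5249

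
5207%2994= 2213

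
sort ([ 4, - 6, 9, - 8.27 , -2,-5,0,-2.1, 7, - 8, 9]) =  [ - 8.27,- 8, - 6, - 5, - 2.1, - 2, 0,4, 7,9, 9] 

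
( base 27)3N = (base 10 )104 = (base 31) 3b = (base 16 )68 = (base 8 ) 150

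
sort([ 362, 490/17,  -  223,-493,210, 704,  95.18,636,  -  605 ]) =[-605, - 493, - 223,490/17, 95.18,210, 362,636,  704 ] 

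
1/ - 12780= - 1/12780 = - 0.00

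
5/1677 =5/1677 = 0.00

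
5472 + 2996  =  8468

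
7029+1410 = 8439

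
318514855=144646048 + 173868807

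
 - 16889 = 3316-20205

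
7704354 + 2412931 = 10117285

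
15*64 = 960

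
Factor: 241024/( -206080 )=  -  269/230 = - 2^(-1) * 5^( - 1)  *  23^(-1)* 269^1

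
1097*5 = 5485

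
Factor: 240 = 2^4 * 3^1 * 5^1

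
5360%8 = 0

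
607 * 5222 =3169754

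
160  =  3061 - 2901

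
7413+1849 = 9262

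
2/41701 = 2/41701 = 0.00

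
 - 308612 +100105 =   -  208507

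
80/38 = 2 + 2/19  =  2.11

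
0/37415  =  0= 0.00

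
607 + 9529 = 10136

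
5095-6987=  - 1892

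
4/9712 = 1/2428 =0.00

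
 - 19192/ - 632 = 30+ 29/79 = 30.37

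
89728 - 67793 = 21935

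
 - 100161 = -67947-32214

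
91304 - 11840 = 79464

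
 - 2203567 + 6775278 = 4571711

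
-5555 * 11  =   - 61105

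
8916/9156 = 743/763 = 0.97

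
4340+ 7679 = 12019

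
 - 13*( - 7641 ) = 99333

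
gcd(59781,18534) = 3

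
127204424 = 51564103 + 75640321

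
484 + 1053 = 1537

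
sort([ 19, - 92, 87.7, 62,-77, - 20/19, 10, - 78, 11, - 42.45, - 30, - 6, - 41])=[ - 92, - 78, - 77, - 42.45, - 41, - 30, - 6,-20/19, 10, 11, 19,  62, 87.7]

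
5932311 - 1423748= 4508563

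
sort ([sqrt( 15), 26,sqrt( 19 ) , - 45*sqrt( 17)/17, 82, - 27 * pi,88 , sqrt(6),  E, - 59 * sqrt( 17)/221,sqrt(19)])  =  [  -  27 *pi,- 45*sqrt (17)/17, - 59*sqrt (17) /221,sqrt(6 ), E,sqrt( 15 ) , sqrt( 19),sqrt(19),26, 82,88]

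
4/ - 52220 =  - 1 + 13054/13055 = - 0.00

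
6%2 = 0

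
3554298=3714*957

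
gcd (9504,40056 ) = 24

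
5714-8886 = -3172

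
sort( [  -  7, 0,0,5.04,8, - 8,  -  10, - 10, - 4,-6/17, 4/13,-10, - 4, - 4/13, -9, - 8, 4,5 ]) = [-10, - 10,-10, - 9, - 8, - 8, - 7,-4, - 4, - 6/17, - 4/13, 0,0,  4/13,  4,5, 5.04,8 ] 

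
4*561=2244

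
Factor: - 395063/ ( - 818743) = 17^2*59^(-1)*1367^1*13877^( - 1)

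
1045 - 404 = 641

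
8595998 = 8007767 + 588231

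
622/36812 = 311/18406 = 0.02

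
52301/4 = 52301/4= 13075.25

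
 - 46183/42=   -  46183/42 = - 1099.60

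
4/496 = 1/124= 0.01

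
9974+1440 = 11414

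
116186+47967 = 164153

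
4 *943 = 3772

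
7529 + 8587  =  16116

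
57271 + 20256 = 77527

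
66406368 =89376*743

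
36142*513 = 18540846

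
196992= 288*684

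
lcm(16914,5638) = 16914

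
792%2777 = 792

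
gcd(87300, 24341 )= 1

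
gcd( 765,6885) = 765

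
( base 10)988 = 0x3dc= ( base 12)6A4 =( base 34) t2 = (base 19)2E0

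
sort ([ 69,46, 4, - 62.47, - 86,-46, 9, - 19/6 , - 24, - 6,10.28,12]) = [-86, - 62.47,  -  46, - 24, - 6,  -  19/6,4,9,10.28, 12, 46,69] 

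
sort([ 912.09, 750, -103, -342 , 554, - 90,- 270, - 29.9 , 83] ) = [- 342, - 270 , - 103,  -  90, - 29.9 , 83,554, 750,  912.09 ] 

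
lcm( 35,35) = 35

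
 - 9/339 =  - 3/113 = - 0.03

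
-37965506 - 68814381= - 106779887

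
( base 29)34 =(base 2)1011011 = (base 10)91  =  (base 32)2R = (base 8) 133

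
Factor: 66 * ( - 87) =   -  2^1*3^2 * 11^1*29^1 = - 5742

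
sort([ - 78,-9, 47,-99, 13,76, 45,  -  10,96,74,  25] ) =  [ - 99, - 78 ,-10,  -  9,13, 25, 45,47,74, 76,96]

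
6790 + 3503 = 10293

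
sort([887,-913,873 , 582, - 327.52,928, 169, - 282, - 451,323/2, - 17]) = [ - 913, - 451 ,-327.52,- 282, - 17,323/2, 169,  582,873, 887, 928 ] 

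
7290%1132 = 498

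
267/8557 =267/8557 = 0.03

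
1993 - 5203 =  - 3210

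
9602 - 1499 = 8103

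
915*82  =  75030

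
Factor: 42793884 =2^2*3^2*7^1*169817^1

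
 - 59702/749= - 80 + 218/749 = -  79.71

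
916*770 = 705320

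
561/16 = 561/16 = 35.06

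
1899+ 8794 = 10693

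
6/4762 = 3/2381 = 0.00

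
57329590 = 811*70690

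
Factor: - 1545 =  - 3^1*5^1*103^1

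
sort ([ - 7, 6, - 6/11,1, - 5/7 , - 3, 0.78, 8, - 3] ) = [ - 7  , - 3, - 3,  -  5/7, - 6/11, 0.78, 1, 6,8 ]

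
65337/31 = 65337/31 = 2107.65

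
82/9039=82/9039 = 0.01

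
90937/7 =12991 = 12991.00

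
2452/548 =613/137 = 4.47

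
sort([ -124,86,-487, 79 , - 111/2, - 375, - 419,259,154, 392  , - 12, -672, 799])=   [ - 672, - 487  ,-419, - 375,-124, - 111/2,-12, 79,  86, 154,259, 392, 799] 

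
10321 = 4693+5628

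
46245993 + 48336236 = 94582229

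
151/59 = 151/59 = 2.56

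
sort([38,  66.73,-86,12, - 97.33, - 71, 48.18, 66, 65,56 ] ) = [ - 97.33, - 86, - 71, 12,38,48.18, 56, 65, 66, 66.73 ]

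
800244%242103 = 73935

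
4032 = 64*63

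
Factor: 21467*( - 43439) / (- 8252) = 2^ ( - 2)*11^2*359^1*2063^( - 1 )*21467^1= 932505013/8252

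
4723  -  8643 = -3920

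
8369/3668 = 8369/3668 = 2.28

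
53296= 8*6662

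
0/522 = 0 = 0.00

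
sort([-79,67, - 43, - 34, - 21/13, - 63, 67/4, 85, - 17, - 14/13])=[ - 79,- 63, - 43, - 34,-17 , - 21/13, - 14/13, 67/4,67, 85 ] 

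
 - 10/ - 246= 5/123 = 0.04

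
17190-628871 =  - 611681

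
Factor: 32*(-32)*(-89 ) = 91136 = 2^10 * 89^1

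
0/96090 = 0 = 0.00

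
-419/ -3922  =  419/3922  =  0.11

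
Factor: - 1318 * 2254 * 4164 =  - 2^4 * 3^1 * 7^2*23^1*347^1*659^1  =  - 12370294608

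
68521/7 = 9788 +5/7 = 9788.71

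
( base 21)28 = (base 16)32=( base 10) 50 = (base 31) 1J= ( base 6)122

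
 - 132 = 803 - 935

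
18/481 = 18/481 = 0.04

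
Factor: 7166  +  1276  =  8442 = 2^1*3^2*7^1*67^1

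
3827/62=3827/62=61.73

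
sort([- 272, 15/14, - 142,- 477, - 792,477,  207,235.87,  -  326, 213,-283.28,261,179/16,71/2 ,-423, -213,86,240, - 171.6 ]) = [  -  792,  -  477,  -  423, - 326, - 283.28, - 272,-213, - 171.6, - 142,15/14, 179/16,71/2, 86,207,213,235.87, 240, 261,477] 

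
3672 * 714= 2621808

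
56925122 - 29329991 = 27595131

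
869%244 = 137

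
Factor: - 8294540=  - 2^2 * 5^1*641^1*647^1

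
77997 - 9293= 68704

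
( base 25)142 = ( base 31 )NE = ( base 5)10402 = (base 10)727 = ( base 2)1011010111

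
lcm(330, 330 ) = 330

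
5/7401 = 5/7401 =0.00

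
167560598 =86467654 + 81092944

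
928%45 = 28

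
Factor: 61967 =61967^1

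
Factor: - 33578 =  - 2^1 * 103^1*163^1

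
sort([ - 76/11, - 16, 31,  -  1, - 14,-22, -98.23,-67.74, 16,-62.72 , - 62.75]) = [-98.23,-67.74,-62.75, - 62.72,-22,-16, - 14, - 76/11 ,-1,16, 31 ] 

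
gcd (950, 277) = 1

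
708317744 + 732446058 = 1440763802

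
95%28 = 11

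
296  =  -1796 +2092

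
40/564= 10/141 = 0.07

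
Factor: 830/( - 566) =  - 5^1*83^1*283^( - 1) = - 415/283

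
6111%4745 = 1366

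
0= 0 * 23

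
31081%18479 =12602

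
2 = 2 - 0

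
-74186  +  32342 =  - 41844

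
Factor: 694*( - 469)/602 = - 43^ ( - 1)*67^1*347^1  =  - 23249/43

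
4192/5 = 838 + 2/5=838.40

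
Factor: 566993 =7^1*107^1*757^1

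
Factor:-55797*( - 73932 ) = 4125183804 = 2^2 * 3^2*7^1*61^1 * 101^1 * 2657^1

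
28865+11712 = 40577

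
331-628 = -297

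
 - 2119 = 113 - 2232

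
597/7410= 199/2470 = 0.08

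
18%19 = 18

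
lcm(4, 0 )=0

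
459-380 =79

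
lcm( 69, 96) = 2208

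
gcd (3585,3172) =1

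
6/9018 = 1/1503  =  0.00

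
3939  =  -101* (-39) 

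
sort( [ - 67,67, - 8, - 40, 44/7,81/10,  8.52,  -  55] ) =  [ - 67,  -  55,  -  40,  -  8, 44/7,  81/10, 8.52, 67]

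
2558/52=1279/26 = 49.19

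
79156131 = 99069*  799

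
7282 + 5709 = 12991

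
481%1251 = 481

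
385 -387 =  - 2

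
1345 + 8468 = 9813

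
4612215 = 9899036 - 5286821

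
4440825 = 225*19737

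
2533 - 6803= -4270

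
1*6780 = 6780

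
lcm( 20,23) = 460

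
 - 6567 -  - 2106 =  - 4461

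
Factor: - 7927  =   - 7927^1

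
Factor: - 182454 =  - 2^1*3^1*47^1*647^1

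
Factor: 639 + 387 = 1026 = 2^1*3^3*19^1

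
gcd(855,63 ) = 9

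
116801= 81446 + 35355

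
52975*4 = 211900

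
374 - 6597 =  - 6223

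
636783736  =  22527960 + 614255776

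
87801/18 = 4877 + 5/6 = 4877.83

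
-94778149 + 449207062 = 354428913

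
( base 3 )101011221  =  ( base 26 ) APD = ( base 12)4367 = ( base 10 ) 7423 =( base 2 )1110011111111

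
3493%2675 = 818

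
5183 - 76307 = -71124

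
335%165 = 5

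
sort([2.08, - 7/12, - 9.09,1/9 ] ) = [ - 9.09,-7/12, 1/9, 2.08]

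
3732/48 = 311/4 = 77.75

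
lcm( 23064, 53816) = 161448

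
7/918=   7/918 = 0.01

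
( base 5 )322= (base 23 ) 3i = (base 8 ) 127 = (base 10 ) 87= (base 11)7a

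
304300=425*716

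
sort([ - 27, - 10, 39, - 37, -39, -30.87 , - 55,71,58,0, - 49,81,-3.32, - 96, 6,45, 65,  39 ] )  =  [ - 96, - 55,  -  49, - 39 , - 37, - 30.87,-27, - 10,- 3.32, 0, 6,39,  39,  45, 58, 65,  71,  81]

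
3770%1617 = 536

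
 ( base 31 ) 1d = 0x2C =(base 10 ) 44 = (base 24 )1k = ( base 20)24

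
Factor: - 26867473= - 23^1*1168151^1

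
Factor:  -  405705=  - 3^1*5^1*17^1*37^1* 43^1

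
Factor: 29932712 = 2^3*3741589^1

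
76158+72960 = 149118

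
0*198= 0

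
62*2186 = 135532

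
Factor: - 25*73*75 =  - 3^1*5^4*73^1 =- 136875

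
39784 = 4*9946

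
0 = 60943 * 0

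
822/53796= 137/8966 = 0.02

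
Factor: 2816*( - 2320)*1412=- 9224765440 = - 2^14*5^1 * 11^1*29^1*353^1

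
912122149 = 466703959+445418190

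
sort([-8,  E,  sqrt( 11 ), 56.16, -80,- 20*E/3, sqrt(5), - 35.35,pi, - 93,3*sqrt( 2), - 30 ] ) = [ - 93, - 80,-35.35,-30 ,-20 * E/3, - 8, sqrt(5 ), E, pi,sqrt(11), 3*sqrt(2 ),  56.16]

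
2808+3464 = 6272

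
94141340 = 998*94330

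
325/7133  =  325/7133 = 0.05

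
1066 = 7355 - 6289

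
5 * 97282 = 486410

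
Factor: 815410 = 2^1*5^1*73^1*1117^1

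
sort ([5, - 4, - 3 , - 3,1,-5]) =[ - 5,-4, - 3, - 3, 1,  5] 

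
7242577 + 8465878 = 15708455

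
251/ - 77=-4  +  57/77 = -3.26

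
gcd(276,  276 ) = 276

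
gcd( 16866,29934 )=18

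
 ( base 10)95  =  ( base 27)3e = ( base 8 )137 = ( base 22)47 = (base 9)115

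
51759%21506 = 8747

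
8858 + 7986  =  16844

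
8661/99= 87+16/33=87.48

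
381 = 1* 381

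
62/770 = 31/385 = 0.08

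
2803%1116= 571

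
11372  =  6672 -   -  4700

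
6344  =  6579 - 235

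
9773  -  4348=5425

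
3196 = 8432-5236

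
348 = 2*174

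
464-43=421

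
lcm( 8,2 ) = 8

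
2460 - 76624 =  - 74164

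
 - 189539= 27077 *( - 7) 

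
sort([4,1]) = [1, 4 ] 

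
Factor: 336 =2^4 *3^1  *7^1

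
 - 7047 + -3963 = - 11010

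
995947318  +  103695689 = 1099643007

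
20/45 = 4/9   =  0.44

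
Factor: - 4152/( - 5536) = 3/4  =  2^( - 2)*3^1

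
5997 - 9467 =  - 3470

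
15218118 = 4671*3258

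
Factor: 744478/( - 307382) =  - 372239/153691 = -7^1*19^( - 1)*41^1*  1297^1*8089^(-1)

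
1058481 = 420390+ 638091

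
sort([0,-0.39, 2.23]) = [-0.39,0 , 2.23] 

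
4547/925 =4 + 847/925 = 4.92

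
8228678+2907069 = 11135747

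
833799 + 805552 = 1639351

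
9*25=225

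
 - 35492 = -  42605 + 7113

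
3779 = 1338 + 2441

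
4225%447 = 202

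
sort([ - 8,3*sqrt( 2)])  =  [-8,  3*sqrt ( 2 )]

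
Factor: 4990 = 2^1*5^1*499^1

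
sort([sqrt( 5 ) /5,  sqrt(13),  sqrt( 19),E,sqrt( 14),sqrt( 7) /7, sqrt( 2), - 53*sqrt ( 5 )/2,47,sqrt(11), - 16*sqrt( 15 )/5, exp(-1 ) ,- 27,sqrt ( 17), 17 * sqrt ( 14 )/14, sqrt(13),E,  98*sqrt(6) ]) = [  -  53*sqrt( 5 ) /2, -27,- 16 *sqrt( 15 ) /5, exp(  -  1), sqrt(7)/7, sqrt(5)/5, sqrt(2 ),E,E, sqrt (11 ), sqrt(13)  ,  sqrt(13 ) , sqrt( 14 ), sqrt( 17) , sqrt(19 ) , 17*sqrt( 14)/14,  47 , 98*sqrt ( 6) ]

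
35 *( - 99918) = -3497130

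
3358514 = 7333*458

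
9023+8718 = 17741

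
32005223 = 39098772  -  7093549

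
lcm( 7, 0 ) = 0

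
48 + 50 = 98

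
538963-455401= 83562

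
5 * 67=335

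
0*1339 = 0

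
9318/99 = 3106/33=94.12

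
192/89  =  192/89 =2.16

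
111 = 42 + 69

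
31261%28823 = 2438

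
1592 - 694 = 898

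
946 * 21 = 19866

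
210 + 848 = 1058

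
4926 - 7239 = -2313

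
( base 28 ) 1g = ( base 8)54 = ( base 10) 44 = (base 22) 20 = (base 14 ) 32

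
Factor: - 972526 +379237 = -3^2* 65921^1 = - 593289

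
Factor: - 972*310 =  - 2^3*3^5*5^1*31^1= -301320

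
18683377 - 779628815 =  - 760945438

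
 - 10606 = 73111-83717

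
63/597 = 21/199 = 0.11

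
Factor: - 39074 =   -  2^1*7^1*2791^1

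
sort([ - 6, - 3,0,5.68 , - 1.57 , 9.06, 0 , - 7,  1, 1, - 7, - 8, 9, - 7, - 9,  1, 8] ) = [  -  9, - 8 ,-7,-7, - 7, - 6, -3, - 1.57, 0,  0,1, 1,1 , 5.68, 8,9,9.06]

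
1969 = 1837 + 132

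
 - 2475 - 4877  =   - 7352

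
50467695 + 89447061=139914756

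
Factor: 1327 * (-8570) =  - 11372390 =- 2^1*5^1*857^1*1327^1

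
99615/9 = 11068 +1/3 = 11068.33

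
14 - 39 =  - 25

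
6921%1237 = 736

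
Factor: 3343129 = 3343129^1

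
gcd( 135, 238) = 1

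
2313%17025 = 2313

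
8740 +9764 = 18504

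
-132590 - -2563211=2430621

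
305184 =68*4488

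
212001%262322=212001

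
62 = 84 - 22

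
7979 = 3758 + 4221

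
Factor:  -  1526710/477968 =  - 2^( - 3) * 5^1  *29873^( - 1)*152671^1 =- 763355/238984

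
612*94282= 57700584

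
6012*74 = 444888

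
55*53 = 2915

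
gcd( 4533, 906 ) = 3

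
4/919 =4/919 = 0.00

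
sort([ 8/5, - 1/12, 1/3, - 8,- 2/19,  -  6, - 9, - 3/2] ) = [- 9, - 8,-6,-3/2,- 2/19,-1/12, 1/3 , 8/5] 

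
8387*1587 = 13310169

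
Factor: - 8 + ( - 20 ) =- 2^2*7^1 = - 28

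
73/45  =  1 + 28/45 = 1.62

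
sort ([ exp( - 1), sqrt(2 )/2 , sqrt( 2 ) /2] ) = [ exp( - 1), sqrt( 2 )/2 , sqrt(2)/2] 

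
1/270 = 1/270 = 0.00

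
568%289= 279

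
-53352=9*( - 5928 ) 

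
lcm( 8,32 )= 32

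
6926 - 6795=131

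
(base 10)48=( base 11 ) 44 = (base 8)60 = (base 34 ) 1E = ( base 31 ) 1H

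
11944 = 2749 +9195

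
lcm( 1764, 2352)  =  7056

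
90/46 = 45/23=1.96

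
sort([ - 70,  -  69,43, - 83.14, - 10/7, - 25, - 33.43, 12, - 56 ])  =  [-83.14, - 70 ,-69, - 56,- 33.43, - 25, - 10/7, 12, 43 ] 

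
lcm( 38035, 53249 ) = 266245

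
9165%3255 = 2655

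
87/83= 87/83 = 1.05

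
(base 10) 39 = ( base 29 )1a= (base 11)36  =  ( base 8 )47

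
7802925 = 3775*2067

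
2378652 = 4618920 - 2240268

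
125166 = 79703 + 45463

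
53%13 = 1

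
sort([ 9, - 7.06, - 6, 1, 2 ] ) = [ - 7.06, - 6,1 , 2,9 ]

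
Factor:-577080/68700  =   -42/5 = -  2^1*  3^1 * 5^( - 1 )*7^1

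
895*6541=5854195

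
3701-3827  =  -126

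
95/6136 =95/6136 = 0.02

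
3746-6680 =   -  2934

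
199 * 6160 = 1225840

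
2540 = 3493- 953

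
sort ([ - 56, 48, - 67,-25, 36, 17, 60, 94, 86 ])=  [ - 67, - 56,  -  25, 17 , 36,48, 60,86 , 94]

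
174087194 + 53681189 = 227768383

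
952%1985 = 952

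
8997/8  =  8997/8=1124.62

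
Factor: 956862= 2^1*3^2*17^1*53^1 * 59^1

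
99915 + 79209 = 179124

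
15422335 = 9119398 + 6302937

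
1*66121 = 66121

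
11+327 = 338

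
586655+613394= 1200049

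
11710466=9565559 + 2144907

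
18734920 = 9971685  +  8763235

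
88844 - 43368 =45476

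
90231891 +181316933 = 271548824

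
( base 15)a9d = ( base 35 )1xi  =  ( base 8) 4536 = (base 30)2js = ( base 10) 2398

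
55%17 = 4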